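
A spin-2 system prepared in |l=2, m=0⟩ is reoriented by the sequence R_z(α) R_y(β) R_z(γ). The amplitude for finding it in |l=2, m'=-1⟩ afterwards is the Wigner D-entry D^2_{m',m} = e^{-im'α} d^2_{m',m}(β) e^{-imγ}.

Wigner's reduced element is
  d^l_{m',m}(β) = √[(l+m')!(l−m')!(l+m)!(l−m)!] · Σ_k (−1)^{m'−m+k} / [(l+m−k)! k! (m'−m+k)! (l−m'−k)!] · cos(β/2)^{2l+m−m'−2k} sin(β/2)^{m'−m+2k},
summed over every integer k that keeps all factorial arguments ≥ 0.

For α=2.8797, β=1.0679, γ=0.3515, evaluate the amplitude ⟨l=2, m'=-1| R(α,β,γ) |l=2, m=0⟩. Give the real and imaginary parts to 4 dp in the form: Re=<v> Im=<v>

Re=-0.4996 Im=0.1339

D^2_{-1,0}(2.8797,1.0679,0.3515) = e^{-i·-1·2.8797}·d^2_{-1,0}(1.0679)·e^{-i·0·0.3515}. Compute d first:
Half-angle: c=0.860803, s=0.508937. N=√(1·6·2·2)=4.898979
The bounds max(0,m−m')=1 and min(l+m,l−m')=2 give 2 terms
  k=1: (−1)^0·4.8990/(2)·0.8608^3·0.5089^1 = +0.795156
  k=2: (−1)^1·4.8990/(2)·0.8608^1·0.5089^3 = -0.277954
d^2_{-1,0}(1.0679) = +0.795156 -0.277954 = +0.517202
Attach z-rotation phases: D = e^{-i(-1)(2.8797)}·(+0.517202)·e^{-i(0)(0.3515)} = -0.499566+0.133908i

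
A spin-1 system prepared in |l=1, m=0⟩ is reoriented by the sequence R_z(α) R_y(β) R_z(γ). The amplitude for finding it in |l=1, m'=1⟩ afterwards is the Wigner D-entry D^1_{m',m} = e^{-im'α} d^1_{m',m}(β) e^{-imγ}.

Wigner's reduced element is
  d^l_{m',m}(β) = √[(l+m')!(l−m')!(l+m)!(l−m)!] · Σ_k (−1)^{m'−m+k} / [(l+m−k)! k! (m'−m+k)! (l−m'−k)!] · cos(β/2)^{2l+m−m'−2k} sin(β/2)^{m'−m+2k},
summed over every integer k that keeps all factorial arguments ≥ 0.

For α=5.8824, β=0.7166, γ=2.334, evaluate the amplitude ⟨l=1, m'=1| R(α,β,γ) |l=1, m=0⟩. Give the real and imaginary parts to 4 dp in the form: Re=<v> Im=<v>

Split into d^1_{1,0}(β=0.7166) × two z-phases.
c=cos(0.7166/2)=0.936494, s=sin(0.7166/2)=0.350683; N=√[2·1·1·1]=1.414214
k: max(0,(0)−(1))=0 … min(1+(0),1−(1))=0
  k=0: (−1)^1·1.4142/(1)·0.9365^1·0.3507^1 = -0.464445
d^1_{1,0}(0.7166) = -0.464445
D = (+0.920755+0.390142i)·(-0.464445)·(+1.000000+0.000000i) = -0.427640-0.181199i

Re=-0.4276 Im=-0.1812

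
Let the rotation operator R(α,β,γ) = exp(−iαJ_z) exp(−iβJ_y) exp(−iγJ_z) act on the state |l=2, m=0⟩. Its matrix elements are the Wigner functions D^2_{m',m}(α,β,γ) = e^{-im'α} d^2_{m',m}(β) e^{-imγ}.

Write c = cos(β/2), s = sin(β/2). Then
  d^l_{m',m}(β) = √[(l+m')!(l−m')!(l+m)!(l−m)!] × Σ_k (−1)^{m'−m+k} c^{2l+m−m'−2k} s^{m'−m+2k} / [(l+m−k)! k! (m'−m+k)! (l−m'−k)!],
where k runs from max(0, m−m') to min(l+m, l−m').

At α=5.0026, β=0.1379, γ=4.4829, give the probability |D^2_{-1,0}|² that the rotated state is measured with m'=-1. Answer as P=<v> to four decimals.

Split into d^2_{-1,0}(β=0.1379) × two z-phases.
With c≡cos(β/2)=0.997624 and s≡sin(β/2)=0.068895, N=[1·6·2·2]^{1/2}=4.898979
The bounds max(0,m−m')=1 and min(l+m,l−m')=2 give 2 terms
  k=1: (−1)^0·4.8990/(2)·0.9976^3·0.0689^1 = +0.167558
  k=2: (−1)^1·4.8990/(2)·0.9976^1·0.0689^3 = -0.000799
d^2_{-1,0}(0.1379) = +0.167558 -0.000799 = +0.166759
|D^2_{-1,0}|² = |d^2_{-1,0}(β)|² = (+0.166759)² = 0.027809 (the z-rotation phases have unit modulus)

P=0.0278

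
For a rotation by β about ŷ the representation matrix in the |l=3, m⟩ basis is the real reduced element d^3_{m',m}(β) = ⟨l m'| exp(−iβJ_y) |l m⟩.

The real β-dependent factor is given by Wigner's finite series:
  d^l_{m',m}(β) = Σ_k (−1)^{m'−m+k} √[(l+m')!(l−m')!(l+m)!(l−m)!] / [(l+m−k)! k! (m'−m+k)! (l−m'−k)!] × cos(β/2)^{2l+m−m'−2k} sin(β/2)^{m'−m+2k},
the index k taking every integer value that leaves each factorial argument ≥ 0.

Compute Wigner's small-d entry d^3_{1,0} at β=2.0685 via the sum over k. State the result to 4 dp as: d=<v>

d^3_{1,0}(β=2.0685) via Wigner's sum:
c=cos(2.0685/2)=0.511171, s=sin(2.0685/2)=0.859479; N=√[24·2·6·6]=41.569219
The bounds max(0,m−m')=0 and min(l+m,l−m')=2 give 3 terms
  k=0: (−1)^1·41.5692/(12)·0.5112^5·0.8595^1 = -0.103910
  k=1: (−1)^2·41.5692/(4)·0.5112^3·0.8595^3 = +0.881284
  k=2: (−1)^3·41.5692/(12)·0.5112^1·0.8595^5 = -0.830488
d^3_{1,0}(2.0685) = -0.103910 +0.881284 -0.830488 = -0.053114

d=-0.0531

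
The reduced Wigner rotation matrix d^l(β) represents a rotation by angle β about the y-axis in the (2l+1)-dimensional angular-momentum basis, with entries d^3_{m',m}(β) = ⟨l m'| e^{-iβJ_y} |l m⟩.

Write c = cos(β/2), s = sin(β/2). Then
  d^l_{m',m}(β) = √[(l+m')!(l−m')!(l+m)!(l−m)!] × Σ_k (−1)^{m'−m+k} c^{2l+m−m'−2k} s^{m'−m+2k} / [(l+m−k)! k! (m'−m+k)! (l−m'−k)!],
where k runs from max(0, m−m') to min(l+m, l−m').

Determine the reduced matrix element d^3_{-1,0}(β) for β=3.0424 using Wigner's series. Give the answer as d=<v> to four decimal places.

d=0.1694

d^3_{-1,0}(β=3.0424) via Wigner's sum:
With c≡cos(β/2)=0.049576 and s≡sin(β/2)=0.998770, N=[2·24·6·6]^{1/2}=41.569219
The bounds max(0,m−m')=1 and min(l+m,l−m')=3 give 3 terms
  k=1: (−1)^0·41.5692/(12)·0.0496^5·0.9988^1 = +0.000001
  k=2: (−1)^1·41.5692/(4)·0.0496^3·0.9988^3 = -0.001262
  k=3: (−1)^2·41.5692/(12)·0.0496^1·0.9988^5 = +0.170683
d^3_{-1,0}(3.0424) = +0.000001 -0.001262 +0.170683 = +0.169422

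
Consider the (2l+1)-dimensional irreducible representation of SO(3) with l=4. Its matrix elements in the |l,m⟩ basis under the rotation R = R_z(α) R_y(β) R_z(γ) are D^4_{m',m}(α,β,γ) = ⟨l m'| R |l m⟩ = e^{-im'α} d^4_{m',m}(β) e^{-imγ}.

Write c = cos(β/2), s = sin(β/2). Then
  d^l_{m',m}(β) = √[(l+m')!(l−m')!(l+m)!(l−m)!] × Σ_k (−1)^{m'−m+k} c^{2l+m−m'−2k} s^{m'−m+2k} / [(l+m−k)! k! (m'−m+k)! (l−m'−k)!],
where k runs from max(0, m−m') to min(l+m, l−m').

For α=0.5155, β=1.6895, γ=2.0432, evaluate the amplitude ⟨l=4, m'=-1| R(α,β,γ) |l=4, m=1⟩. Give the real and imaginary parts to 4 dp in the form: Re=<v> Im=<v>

Re=-0.0123 Im=0.2851

Split into d^4_{-1,1}(β=1.6895) × two z-phases.
c=cos(1.6895/2)=0.663918, s=sin(1.6895/2)=0.747805; N=√[6·120·120·6]=720.000000
k: max(0,(1)−(-1))=2 … min(4+(1),4−(-1))=5
  k=2: (−1)^0·720.0000/(72)·0.6639^6·0.7478^2 = +0.478922
  k=3: (−1)^1·720.0000/(24)·0.6639^4·0.7478^4 = -1.822777
  k=4: (−1)^2·720.0000/(48)·0.6639^2·0.7478^6 = +1.156249
  k=5: (−1)^3·720.0000/(720)·0.6639^0·0.7478^8 = -0.097793
d^4_{-1,1}(1.6895) = +0.478922 -1.822777 +1.156249 -0.097793 = -0.285400
D = (+0.870046+0.492970i)·(-0.285400)·(-0.455028-0.890477i) = -0.012296+0.285135i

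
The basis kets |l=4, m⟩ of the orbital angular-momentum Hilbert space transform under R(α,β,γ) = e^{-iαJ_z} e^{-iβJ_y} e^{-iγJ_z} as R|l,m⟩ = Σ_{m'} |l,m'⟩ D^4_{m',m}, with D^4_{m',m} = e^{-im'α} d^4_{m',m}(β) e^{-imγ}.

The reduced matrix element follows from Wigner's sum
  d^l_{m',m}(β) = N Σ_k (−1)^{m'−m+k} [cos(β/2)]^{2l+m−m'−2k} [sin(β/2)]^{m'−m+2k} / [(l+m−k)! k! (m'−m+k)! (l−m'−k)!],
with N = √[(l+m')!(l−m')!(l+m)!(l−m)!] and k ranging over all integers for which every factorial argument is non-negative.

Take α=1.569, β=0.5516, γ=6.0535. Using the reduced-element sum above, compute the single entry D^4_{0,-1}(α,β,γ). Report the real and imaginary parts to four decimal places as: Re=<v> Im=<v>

D^4_{0,-1}(1.569,0.5516,6.0535) = e^{-i·0·1.569}·d^4_{0,-1}(0.5516)·e^{-i·-1·6.0535}. Compute d first:
With c≡cos(β/2)=0.962208 and s≡sin(β/2)=0.272317, N=[24·24·6·120]^{1/2}=643.987578
k∈{0,1,2,3} keeps every argument non-negative
  k=0: (−1)^1·643.9876/(144)·0.9622^7·0.2723^1 = -0.929975
  k=1: (−1)^2·643.9876/(24)·0.9622^5·0.2723^3 = +0.446924
  k=2: (−1)^3·643.9876/(24)·0.9622^3·0.2723^5 = -0.035797
  k=3: (−1)^4·643.9876/(144)·0.9622^1·0.2723^7 = +0.000478
d^4_{0,-1}(0.5516) = -0.929975 +0.446924 -0.035797 +0.000478 = -0.518370
Attach z-rotation phases: D = e^{-i(0)(1.569)}·(-0.518370)·e^{-i(-1)(6.0535)} = -0.504756+0.118018i

Re=-0.5048 Im=0.1180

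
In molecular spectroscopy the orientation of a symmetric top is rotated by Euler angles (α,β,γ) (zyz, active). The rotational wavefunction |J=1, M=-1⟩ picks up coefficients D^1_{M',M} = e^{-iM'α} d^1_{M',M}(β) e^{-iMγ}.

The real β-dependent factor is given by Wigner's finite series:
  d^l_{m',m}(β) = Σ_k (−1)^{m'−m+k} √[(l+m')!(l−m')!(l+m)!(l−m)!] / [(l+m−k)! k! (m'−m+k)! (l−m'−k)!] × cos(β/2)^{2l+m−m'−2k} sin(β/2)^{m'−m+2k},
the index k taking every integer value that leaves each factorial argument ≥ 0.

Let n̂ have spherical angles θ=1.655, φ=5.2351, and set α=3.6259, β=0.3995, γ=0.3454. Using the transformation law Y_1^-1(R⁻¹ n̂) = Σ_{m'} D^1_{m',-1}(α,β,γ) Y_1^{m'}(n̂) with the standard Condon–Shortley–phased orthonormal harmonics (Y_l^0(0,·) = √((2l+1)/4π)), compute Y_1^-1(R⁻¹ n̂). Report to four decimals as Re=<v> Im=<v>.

Re=0.1157 Im=-0.3240

Need the full column D^1_{m',-1} for m'=−1..1 at α=3.6259, β=0.3995, γ=0.3454.
cos(β/2)=0.980116, sin(β/2)=0.198424
d^1_{-1,-1}: single k=0 term ⇒ +0.960628;  D = -0.648512-0.708688i
d^1_{0,-1}: single k=0 term ⇒ -0.275035;  D = -0.258791-0.093119i
d^1_{1,-1}: single k=0 term ⇒ +0.039372;  D = -0.038993+0.005452i
Y_1^{m'}(θ=1.655,φ=5.2351) and Σ D·Y over m':
  (-0.6485-0.7087i)·(+0.1719+0.2983i)  (-0.2588-0.0931i)·(-0.0411+0.0000i)  (-0.0390+0.0055i)·(-0.1719+0.2983i)
Y_1^-1(R⁻¹ n̂) = +0.115651-0.323995i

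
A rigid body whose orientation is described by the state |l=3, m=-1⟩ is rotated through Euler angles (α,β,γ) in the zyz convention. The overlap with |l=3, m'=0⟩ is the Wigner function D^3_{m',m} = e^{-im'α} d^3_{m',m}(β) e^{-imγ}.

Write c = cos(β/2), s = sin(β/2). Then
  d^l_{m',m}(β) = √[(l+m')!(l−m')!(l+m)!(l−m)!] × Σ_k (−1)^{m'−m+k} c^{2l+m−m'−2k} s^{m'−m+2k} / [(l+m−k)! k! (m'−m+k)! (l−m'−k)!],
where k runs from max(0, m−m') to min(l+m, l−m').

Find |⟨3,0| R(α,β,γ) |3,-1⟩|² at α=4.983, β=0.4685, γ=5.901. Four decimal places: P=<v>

First d^3_{0,-1}(β=0.4685), then the phase factors e^{-i(0)α} and e^{-i(-1)γ}:
c=cos(0.4685/2)=0.972689, s=sin(0.4685/2)=0.232114; N=√[6·6·2·24]=41.569219
k: max(0,(-1)−(0))=0 … min(3+(-1),3−(0))=2
  k=0: (−1)^1·41.5692/(12)·0.9727^5·0.2321^1 = -0.700101
  k=1: (−1)^2·41.5692/(4)·0.9727^3·0.2321^3 = +0.119601
  k=2: (−1)^3·41.5692/(12)·0.9727^1·0.2321^5 = -0.002270
d^3_{0,-1}(0.4685) = -0.700101 +0.119601 -0.002270 = -0.582770
|D^3_{0,-1}|² = |d^3_{0,-1}(β)|² = (-0.582770)² = 0.339621 (the z-rotation phases have unit modulus)

P=0.3396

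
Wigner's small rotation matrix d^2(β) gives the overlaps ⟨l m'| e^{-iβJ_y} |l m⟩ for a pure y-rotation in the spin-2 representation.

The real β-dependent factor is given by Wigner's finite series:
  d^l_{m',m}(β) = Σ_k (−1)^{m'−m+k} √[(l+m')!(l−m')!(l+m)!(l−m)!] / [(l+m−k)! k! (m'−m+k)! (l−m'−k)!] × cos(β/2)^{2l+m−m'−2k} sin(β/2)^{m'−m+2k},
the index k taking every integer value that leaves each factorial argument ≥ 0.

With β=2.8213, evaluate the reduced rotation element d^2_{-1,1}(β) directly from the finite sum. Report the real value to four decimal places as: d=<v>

d^2_{-1,1}(β=2.8213) via Wigner's sum:
c=cos(2.8213/2)=0.159463, s=sin(2.8213/2)=0.987204; N=√[1·6·6·1]=6.000000
k∈{2,3} keeps every argument non-negative
  k=2: (−1)^0·6.0000/(2)·0.1595^2·0.9872^2 = +0.074345
  k=3: (−1)^1·6.0000/(6)·0.1595^0·0.9872^4 = -0.949790
d^2_{-1,1}(2.8213) = +0.074345 -0.949790 = -0.875445

d=-0.8754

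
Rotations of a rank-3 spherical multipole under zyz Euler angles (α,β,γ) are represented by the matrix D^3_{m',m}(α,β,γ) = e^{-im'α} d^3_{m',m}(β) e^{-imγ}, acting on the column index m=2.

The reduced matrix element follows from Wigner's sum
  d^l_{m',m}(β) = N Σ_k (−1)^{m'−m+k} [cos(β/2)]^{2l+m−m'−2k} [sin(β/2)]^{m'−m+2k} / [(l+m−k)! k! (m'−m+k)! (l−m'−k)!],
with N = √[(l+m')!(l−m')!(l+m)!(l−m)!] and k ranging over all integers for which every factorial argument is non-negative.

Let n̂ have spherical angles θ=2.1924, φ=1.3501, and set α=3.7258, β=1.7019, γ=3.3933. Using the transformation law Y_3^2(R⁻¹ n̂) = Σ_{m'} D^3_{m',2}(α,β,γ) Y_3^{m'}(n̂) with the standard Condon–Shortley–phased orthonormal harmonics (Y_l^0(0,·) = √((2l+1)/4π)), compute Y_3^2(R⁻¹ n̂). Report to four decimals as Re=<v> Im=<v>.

Re=0.1337 Im=0.3604

Need the full column D^3_{m',2} for m'=−3..3 at α=3.7258, β=1.7019, γ=3.3933.
cos(β/2)=0.659269, sin(β/2)=0.751907
d^3_{-3,2}: single k=5 term ⇒ +0.388114;  D = -0.122673-0.368217i
d^3_{-2,2}: k∈[4..5] ⇒ +0.694628 -0.180711 = +0.513917;  D = +0.404410+0.317117i
d^3_{-1,2}: k∈[3..4] ⇒ +0.770390 -0.501053 = +0.269337;  D = -0.268459-0.021737i
d^3_{0,2}: k∈[2..3] ⇒ +0.584979 -0.760927 = -0.175948;  D = -0.154120+0.084881i
d^3_{1,2}: k∈[1..2] ⇒ +0.296127 -0.770390 = -0.474263;  D = +0.220339-0.419972i
d^3_{2,2}: k∈[0..1] ⇒ +0.082106 -0.534010 = -0.451904;  D = +0.045580+0.449599i
d^3_{3,2}: single k=0 term ⇒ -0.229379;  D = -0.145165-0.177601i
Y_3^{m'}(θ=2.1924,φ=1.3501) and Σ D·Y over m':
  (-0.1227-0.3682i)·(-0.1378+0.1768i)  (+0.4044+0.3171i)·(+0.3556+0.1680i)  (-0.2685-0.0217i)·(+0.0400-0.1783i)  (-0.1541+0.0849i)·(+0.2835+0.0000i)  (+0.2203-0.4200i)·(-0.0400-0.1783i)  (+0.0456+0.4496i)·(+0.3556-0.1680i)  (-0.1452-0.1776i)·(+0.1378+0.1768i)
Y_3^2(R⁻¹ n̂) = +0.133676+0.360442i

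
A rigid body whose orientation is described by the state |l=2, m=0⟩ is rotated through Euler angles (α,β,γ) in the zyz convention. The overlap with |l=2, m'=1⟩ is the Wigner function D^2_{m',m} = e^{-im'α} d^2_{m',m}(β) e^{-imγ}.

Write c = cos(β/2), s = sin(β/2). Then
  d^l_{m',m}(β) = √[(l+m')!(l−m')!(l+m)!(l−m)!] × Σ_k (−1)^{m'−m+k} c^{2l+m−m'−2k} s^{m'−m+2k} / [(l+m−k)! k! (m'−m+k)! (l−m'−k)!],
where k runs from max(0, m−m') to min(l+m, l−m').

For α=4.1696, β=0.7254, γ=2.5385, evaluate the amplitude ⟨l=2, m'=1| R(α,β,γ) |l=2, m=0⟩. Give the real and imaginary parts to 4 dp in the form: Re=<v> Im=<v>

Split into d^2_{1,0}(β=0.7254) × two z-phases.
Half-angle: c=0.934942, s=0.354800. N=√(6·1·2·2)=4.898979
The bounds max(0,m−m')=0 and min(l+m,l−m')=1 give 2 terms
  k=0: (−1)^1·4.8990/(2)·0.9349^3·0.3548^1 = -0.710254
  k=1: (−1)^2·4.8990/(2)·0.9349^1·0.3548^3 = +0.102285
d^2_{1,0}(0.7254) = -0.710254 +0.102285 = -0.607969
Attach z-rotation phases: D = e^{-i(1)(4.1696)}·(-0.607969)·e^{-i(0)(2.5385)} = +0.314032-0.520586i

Re=0.3140 Im=-0.5206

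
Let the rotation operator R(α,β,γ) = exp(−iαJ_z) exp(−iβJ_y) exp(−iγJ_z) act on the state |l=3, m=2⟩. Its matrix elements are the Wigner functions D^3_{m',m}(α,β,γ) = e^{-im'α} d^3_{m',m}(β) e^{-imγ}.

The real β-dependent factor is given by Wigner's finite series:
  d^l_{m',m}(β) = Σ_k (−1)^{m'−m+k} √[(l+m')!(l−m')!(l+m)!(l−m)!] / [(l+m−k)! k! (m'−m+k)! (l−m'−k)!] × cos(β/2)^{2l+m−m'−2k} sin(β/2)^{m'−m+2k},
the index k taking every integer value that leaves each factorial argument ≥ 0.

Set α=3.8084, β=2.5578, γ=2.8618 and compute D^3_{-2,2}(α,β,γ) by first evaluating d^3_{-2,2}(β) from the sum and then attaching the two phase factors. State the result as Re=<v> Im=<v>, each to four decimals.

Split into d^3_{-2,2}(β=2.5578) × two z-phases.
With c≡cos(β/2)=0.287769 and s≡sin(β/2)=0.957700, N=[1·120·120·1]^{1/2}=120.000000
Admissible k: 4..5 (factorial args all ≥0)
  k=4: (−1)^0·120.0000/(24)·0.2878^2·0.9577^4 = +0.348318
  k=5: (−1)^1·120.0000/(120)·0.2878^0·0.9577^6 = -0.771572
d^3_{-2,2}(2.5578) = +0.348318 -0.771572 = -0.423255
Attach z-rotation phases: D = e^{-i(-2)(3.8084)}·(-0.423255)·e^{-i(2)(2.8618)} = +0.134107-0.401447i

Re=0.1341 Im=-0.4014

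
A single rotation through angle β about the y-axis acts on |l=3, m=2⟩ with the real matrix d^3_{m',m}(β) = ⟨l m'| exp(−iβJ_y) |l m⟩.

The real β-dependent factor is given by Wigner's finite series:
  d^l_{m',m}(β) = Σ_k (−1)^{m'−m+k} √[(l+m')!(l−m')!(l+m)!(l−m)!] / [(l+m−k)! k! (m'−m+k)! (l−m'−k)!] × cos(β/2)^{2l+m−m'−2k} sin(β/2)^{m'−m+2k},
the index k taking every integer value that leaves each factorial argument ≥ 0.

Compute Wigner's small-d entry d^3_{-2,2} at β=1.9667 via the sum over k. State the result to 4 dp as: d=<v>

d^3_{-2,2}(β=1.9667) via Wigner's sum:
Half-angle: c=0.554237, s=0.832359. N=√(1·120·120·1)=120.000000
The bounds max(0,m−m')=4 and min(l+m,l−m')=5 give 2 terms
  k=4: (−1)^0·120.0000/(24)·0.5542^2·0.8324^4 = +0.737231
  k=5: (−1)^1·120.0000/(120)·0.5542^0·0.8324^6 = -0.332555
d^3_{-2,2}(1.9667) = +0.737231 -0.332555 = +0.404676

d=0.4047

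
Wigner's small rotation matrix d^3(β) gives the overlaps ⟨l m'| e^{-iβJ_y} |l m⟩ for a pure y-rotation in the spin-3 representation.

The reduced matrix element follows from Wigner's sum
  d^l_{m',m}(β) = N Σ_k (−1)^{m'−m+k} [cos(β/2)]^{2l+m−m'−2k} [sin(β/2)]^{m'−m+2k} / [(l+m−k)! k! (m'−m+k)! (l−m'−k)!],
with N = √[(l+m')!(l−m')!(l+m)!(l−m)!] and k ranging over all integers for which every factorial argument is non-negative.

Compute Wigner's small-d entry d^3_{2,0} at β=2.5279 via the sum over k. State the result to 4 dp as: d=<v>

d^3_{2,0}(β=2.5279) via Wigner's sum:
c=cos(2.5279/2)=0.302054, s=sin(2.5279/2)=0.953291; N=√[120·1·6·6]=65.726707
The bounds max(0,m−m')=0 and min(l+m,l−m')=1 give 2 terms
  k=0: (−1)^2·65.7267/(12)·0.3021^4·0.9533^2 = +0.041433
  k=1: (−1)^3·65.7267/(12)·0.3021^2·0.9533^4 = -0.412697
d^3_{2,0}(2.5279) = +0.041433 -0.412697 = -0.371263

d=-0.3713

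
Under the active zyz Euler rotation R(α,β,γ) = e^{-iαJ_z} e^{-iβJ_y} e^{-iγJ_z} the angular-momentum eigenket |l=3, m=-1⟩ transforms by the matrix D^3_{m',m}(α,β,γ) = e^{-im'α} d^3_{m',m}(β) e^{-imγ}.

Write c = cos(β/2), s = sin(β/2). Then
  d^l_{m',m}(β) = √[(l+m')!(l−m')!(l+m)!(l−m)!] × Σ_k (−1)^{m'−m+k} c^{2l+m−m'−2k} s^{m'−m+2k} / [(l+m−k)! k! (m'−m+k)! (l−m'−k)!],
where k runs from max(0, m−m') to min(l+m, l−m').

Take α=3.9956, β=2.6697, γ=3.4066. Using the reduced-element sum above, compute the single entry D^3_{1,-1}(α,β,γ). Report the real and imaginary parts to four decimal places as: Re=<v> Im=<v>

D^3_{1,-1}(3.9956,2.6697,3.4066) = e^{-i·1·3.9956}·d^3_{1,-1}(2.6697)·e^{-i·-1·3.4066}. Compute d first:
With c≡cos(β/2)=0.233763 and s≡sin(β/2)=0.972294, N=[24·2·2·24]^{1/2}=48.000000
k: max(0,(-1)−(1))=0 … min(3+(-1),3−(1))=2
  k=0: (−1)^2·48.0000/(8)·0.2338^4·0.9723^2 = +0.016938
  k=1: (−1)^3·48.0000/(6)·0.2338^2·0.9723^4 = -0.390690
  k=2: (−1)^4·48.0000/(48)·0.2338^0·0.9723^6 = +0.844859
d^3_{1,-1}(2.6697) = +0.016938 -0.390690 +0.844859 = +0.471107
Phases: e^{-i·(1)·3.9956}=-0.656967+0.753919i, e^{-i·(-1)·3.4066}=-0.965091-0.261916i ⇒ D=+0.391724-0.261714i

Re=0.3917 Im=-0.2617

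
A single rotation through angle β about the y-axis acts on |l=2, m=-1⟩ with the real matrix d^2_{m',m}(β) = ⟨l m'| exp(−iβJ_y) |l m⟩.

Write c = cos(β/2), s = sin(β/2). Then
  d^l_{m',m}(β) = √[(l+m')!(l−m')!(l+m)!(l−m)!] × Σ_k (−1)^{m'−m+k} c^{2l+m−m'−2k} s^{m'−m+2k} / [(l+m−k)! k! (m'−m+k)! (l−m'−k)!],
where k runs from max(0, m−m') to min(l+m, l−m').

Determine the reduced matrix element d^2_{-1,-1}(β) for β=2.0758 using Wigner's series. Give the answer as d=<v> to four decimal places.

d=-0.5078

d^2_{-1,-1}(β=2.0758) via Wigner's sum:
With c≡cos(β/2)=0.508030 and s≡sin(β/2)=0.861339, N=[1·6·1·6]^{1/2}=6.000000
Admissible k: 0..1 (factorial args all ≥0)
  k=0: (−1)^0·6.0000/(6)·0.5080^4·0.8613^0 = +0.066613
  k=1: (−1)^1·6.0000/(2)·0.5080^2·0.8613^2 = -0.574445
d^2_{-1,-1}(2.0758) = +0.066613 -0.574445 = -0.507833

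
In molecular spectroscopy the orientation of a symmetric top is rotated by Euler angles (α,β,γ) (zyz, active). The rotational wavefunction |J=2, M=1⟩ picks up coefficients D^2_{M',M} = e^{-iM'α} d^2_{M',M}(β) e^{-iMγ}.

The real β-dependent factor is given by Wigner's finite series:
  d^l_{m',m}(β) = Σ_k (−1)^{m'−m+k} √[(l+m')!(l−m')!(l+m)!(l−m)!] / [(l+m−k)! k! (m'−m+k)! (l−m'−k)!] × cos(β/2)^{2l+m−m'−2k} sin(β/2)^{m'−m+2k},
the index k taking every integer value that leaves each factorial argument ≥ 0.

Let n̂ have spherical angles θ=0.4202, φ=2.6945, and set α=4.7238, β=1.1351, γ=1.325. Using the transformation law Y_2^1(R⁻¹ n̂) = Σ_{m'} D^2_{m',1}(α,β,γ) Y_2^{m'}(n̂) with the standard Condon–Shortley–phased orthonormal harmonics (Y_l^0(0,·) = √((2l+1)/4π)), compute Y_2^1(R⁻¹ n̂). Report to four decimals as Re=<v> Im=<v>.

Re=0.0984 Im=-0.1349

Need the full column D^2_{m',1} for m'=−2..2 at α=4.7238, β=1.1351, γ=1.325.
cos(β/2)=0.843221, sin(β/2)=0.537568
d^2_{-2,1}: single k=3 term ⇒ +0.261982;  D = -0.069530+0.252587i
d^2_{-1,1}: k∈[2..3] ⇒ +0.616411 -0.083509 = +0.532902;  D = -0.515371-0.135560i
d^2_{0,1}: k∈[1..2] ⇒ +0.789464 -0.320861 = +0.468603;  D = +0.114025-0.454519i
d^2_{1,1}: k∈[0..1] ⇒ +0.505551 -0.616411 = -0.110860;  D = -0.107829-0.025747i
d^2_{2,1}: single k=0 term ⇒ -0.644595;  D = +0.142540-0.628637i
Y_2^{m'}(θ=0.4202,φ=2.6945) and Σ D·Y over m':
  (-0.0695+0.2526i)·(+0.0403+0.0501i)  (-0.5154-0.1356i)·(-0.2595-0.1244i)  (+0.1140-0.4545i)·(+0.4733+0.0000i)  (-0.1078-0.0257i)·(+0.2595-0.1244i)  (+0.1425-0.6286i)·(+0.0403-0.0501i)
Y_2^1(R⁻¹ n̂) = +0.098414-0.134880i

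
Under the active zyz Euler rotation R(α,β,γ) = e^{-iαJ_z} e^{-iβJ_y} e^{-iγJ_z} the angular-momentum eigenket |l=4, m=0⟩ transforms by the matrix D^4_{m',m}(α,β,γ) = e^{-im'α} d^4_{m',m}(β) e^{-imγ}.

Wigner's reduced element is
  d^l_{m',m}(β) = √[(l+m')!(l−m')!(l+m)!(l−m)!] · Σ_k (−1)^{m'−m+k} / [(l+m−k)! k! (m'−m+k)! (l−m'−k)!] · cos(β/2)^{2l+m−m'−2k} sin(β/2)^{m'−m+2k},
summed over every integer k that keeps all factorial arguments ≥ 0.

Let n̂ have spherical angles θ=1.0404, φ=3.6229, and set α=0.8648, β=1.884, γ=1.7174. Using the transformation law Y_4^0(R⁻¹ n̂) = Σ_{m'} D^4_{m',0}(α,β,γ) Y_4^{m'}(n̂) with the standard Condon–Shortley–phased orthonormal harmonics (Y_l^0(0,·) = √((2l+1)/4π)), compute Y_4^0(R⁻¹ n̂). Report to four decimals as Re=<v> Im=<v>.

Re=0.2662 Im=0.0000

Need the full column D^4_{m',0} for m'=−4..4 at α=0.8648, β=1.884, γ=1.7174.
cos(β/2)=0.588172, sin(β/2)=0.808736
d^4_{-4,0}: single k=4 term ⇒ +0.428344;  D = -0.406921-0.133770i
d^4_{-3,0}: k∈[3..4] ⇒ +0.440560 -0.832934 = -0.392374;  D = +0.335083-0.204149i
d^4_{-2,0}: k∈[2..4] ⇒ +0.256897 -1.295191 +0.918270 = -0.120024;  D = +0.018980-0.118513i
d^4_{-1,0}: k∈[1..4] ⇒ +0.088075 -0.999096 +1.888916 -0.595205 = +0.382689;  D = +0.248286+0.291213i
d^4_{0,0}: k∈[0..4] ⇒ +0.014323 -0.433270 +1.843089 -1.548707 +0.183001 = +0.058437;  D = +0.058437+0.000000i
d^4_{1,0}: k∈[0..3] ⇒ -0.088075 +0.999096 -1.888916 +0.595205 = -0.382689;  D = -0.248286+0.291213i
d^4_{2,0}: k∈[0..2] ⇒ +0.256897 -1.295191 +0.918270 = -0.120024;  D = +0.018980+0.118513i
d^4_{3,0}: k∈[0..1] ⇒ -0.440560 +0.832934 = +0.392374;  D = -0.335083-0.204149i
d^4_{4,0}: single k=0 term ⇒ +0.428344;  D = -0.406921+0.133770i
Y_4^{m'}(θ=1.0404,φ=3.6229) and Σ D·Y over m':
  (-0.4069-0.1338i)·(-0.0850-0.2298i)  (+0.3351-0.2041i)·(-0.0514+0.4032i)  (+0.0190-0.1185i)·(+0.1126-0.1617i)  (+0.2483+0.2912i)·(+0.2212-0.1155i)  (+0.0584+0.0000i)·(-0.2523+0.0000i)  (-0.2483+0.2912i)·(-0.2212-0.1155i)  (+0.0190+0.1185i)·(+0.1126+0.1617i)  (-0.3351-0.2041i)·(+0.0514+0.4032i)  (-0.4069+0.1338i)·(-0.0850+0.2298i)
Y_4^0(R⁻¹ n̂) = +0.266179-0.000000i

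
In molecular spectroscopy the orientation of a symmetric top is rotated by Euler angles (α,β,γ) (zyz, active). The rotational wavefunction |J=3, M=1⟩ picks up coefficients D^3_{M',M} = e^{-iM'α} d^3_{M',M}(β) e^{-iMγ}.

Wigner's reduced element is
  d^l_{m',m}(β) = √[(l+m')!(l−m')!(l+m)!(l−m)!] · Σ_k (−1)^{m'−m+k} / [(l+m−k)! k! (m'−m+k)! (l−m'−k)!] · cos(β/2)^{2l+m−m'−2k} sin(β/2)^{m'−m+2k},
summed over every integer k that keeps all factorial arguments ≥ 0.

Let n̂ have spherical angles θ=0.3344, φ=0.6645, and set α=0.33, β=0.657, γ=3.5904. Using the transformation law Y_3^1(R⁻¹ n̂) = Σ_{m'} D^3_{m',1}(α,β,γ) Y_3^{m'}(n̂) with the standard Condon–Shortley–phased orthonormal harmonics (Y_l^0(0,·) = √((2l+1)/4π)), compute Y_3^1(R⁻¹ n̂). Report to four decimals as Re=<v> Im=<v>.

Re=-0.2762 Im=0.2641

Need the full column D^3_{m',1} for m'=−3..3 at α=0.33, β=0.657, γ=3.5904.
cos(β/2)=0.946527, sin(β/2)=0.322624
d^3_{-3,1}: single k=4 term ⇒ +0.037592;  D = -0.032220-0.019366i
d^3_{-2,1}: k∈[3..4] ⇒ +0.180102 -0.010462 = +0.169640;  D = -0.165871-0.035561i
d^3_{-1,1}: k∈[2..4] ⇒ +0.501275 -0.077650 +0.001128 = +0.424753;  D = -0.421759+0.050345i
d^3_{0,1}: k∈[1..3] ⇒ +0.849088 -0.295937 +0.011461 = +0.564611;  D = -0.508695+0.244980i
d^3_{1,1}: k∈[0..2] ⇒ +0.719116 -0.668367 +0.058237 = +0.108987;  D = -0.077571+0.076556i
d^3_{2,1}: k∈[0..1] ⇒ -0.775108 +0.180102 = -0.595006;  D = +0.265212-0.532630i
d^3_{3,1}: single k=0 term ⇒ +0.323572;  D = -0.042584+0.320757i
Y_3^{m'}(θ=0.3344,φ=0.6645) and Σ D·Y over m':
  (-0.0322-0.0194i)·(-0.0061-0.0135i)  (-0.1659-0.0356i)·(+0.0249-0.1010i)  (-0.4218+0.0503i)·(+0.2890-0.2264i)  (-0.5087+0.2450i)·(+0.5152+0.0000i)  (-0.0776+0.0766i)·(-0.2890-0.2264i)  (+0.2652-0.5326i)·(+0.0249+0.1010i)  (-0.0426+0.3208i)·(+0.0061-0.0135i)
Y_3^1(R⁻¹ n̂) = -0.276156+0.264119i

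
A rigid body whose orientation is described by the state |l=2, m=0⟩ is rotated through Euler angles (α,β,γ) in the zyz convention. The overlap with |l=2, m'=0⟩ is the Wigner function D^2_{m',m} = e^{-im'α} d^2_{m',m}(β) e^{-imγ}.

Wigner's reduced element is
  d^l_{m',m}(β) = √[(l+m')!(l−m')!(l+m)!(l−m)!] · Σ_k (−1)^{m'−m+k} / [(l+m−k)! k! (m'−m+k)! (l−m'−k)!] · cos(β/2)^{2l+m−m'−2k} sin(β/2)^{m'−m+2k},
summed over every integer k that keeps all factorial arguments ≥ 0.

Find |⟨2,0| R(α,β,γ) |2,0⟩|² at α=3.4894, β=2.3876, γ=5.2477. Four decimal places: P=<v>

P=0.0883

D^2_{0,0}(3.4894,2.3876,5.2477) = e^{-i·0·3.4894}·d^2_{0,0}(2.3876)·e^{-i·0·5.2477}. Compute d first:
With c≡cos(β/2)=0.368129 and s≡sin(β/2)=0.929775, N=[2·2·2·2]^{1/2}=4.000000
k: max(0,(0)−(0))=0 … min(2+(0),2−(0))=2
  k=0: (−1)^0·4.0000/(4)·0.3681^4·0.9298^0 = +0.018365
  k=1: (−1)^1·4.0000/(1)·0.3681^2·0.9298^2 = -0.468615
  k=2: (−1)^2·4.0000/(4)·0.3681^0·0.9298^4 = +0.747327
d^2_{0,0}(2.3876) = +0.018365 -0.468615 +0.747327 = +0.297077
|D^2_{0,0}|² = |d^2_{0,0}(β)|² = (+0.297077)² = 0.088255 (the z-rotation phases have unit modulus)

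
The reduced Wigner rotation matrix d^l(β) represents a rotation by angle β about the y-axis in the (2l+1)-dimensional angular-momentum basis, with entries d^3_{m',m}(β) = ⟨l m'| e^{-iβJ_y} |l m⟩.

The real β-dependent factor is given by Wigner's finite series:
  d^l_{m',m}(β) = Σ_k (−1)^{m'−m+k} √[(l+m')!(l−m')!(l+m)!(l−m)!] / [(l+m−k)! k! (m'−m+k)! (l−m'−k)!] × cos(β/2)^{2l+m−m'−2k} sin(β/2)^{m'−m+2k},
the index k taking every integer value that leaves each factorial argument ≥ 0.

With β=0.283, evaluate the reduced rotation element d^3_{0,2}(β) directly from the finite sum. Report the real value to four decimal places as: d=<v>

d^3_{0,2}(β=0.283) via Wigner's sum:
Half-angle: c=0.990006, s=0.141028. N=√(6·6·120·1)=65.726707
Admissible k: 2..3 (factorial args all ≥0)
  k=2: (−1)^0·65.7267/(12)·0.9900^4·0.1410^2 = +0.104646
  k=3: (−1)^1·65.7267/(12)·0.9900^2·0.1410^4 = -0.002124
d^3_{0,2}(0.283) = +0.104646 -0.002124 = +0.102523

d=0.1025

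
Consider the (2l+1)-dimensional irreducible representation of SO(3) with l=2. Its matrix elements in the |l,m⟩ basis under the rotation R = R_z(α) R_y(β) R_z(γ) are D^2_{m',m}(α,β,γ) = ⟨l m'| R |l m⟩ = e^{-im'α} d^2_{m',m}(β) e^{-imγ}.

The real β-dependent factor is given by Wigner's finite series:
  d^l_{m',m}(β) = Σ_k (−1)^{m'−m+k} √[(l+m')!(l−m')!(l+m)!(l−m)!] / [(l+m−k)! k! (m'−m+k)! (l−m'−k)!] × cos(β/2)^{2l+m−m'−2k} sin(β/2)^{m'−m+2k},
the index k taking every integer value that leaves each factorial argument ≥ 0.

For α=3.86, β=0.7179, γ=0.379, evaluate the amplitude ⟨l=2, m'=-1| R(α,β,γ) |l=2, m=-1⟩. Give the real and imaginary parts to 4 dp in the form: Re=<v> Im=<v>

First d^2_{-1,-1}(β=0.7179), then the phase factors e^{-i(-1)α} and e^{-i(-1)γ}:
c=cos(0.7179/2)=0.936266, s=sin(0.7179/2)=0.351291; N=√[1·6·1·6]=6.000000
Admissible k: 0..1 (factorial args all ≥0)
  k=0: (−1)^0·6.0000/(6)·0.9363^4·0.3513^0 = +0.768418
  k=1: (−1)^1·6.0000/(2)·0.9363^2·0.3513^2 = -0.324530
d^2_{-1,-1}(0.7179) = +0.768418 -0.324530 = +0.443888
Attach z-rotation phases: D = e^{-i(-1)(3.86)}·(+0.443888)·e^{-i(-1)(0.379)} = -0.202371-0.395073i

Re=-0.2024 Im=-0.3951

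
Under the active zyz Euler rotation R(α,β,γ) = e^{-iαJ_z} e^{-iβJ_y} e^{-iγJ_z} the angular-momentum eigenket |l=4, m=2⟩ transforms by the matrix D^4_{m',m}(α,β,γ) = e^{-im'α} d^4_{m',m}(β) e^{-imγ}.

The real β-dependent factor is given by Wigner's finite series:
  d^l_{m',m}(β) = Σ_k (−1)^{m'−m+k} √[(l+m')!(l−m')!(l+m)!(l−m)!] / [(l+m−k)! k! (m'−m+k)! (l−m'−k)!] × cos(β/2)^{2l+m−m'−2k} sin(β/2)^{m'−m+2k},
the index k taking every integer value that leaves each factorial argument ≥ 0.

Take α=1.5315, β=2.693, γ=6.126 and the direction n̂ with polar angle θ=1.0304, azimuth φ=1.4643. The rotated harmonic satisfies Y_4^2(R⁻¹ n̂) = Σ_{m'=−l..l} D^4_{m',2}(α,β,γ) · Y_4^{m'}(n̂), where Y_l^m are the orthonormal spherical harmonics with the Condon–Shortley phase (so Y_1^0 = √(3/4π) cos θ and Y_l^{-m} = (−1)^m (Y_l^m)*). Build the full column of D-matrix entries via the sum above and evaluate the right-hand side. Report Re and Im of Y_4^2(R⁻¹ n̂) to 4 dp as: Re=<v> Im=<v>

Need the full column D^4_{m',2} for m'=−4..4 at α=1.5315, β=2.693, γ=6.126.
cos(β/2)=0.222420, sin(β/2)=0.974951
d^4_{-4,2}: single k=6 term ⇒ +0.224815;  D = +0.222043+0.035192i
d^4_{-3,2}: k∈[5..6] ⇒ +0.108798 -0.696815 = -0.588017;  D = -0.114793+0.576703i
d^4_{-2,2}: k∈[4..6] ⇒ +0.033168 -0.509832 +0.816323 = +0.339659;  D = -0.330262-0.079344i
d^4_{-1,2}: k∈[3..5] ⇒ +0.007134 -0.205610 +0.790114 = +0.591639;  D = -0.160700+0.569396i
d^4_{0,2}: k∈[2..4] ⇒ +0.001092 -0.055940 +0.403057 = +0.348209;  D = +0.331144+0.107673i
d^4_{1,2}: k∈[1..3] ⇒ +0.000111 -0.010701 +0.137073 = +0.126483;  D = +0.043806-0.118655i
d^4_{2,2}: k∈[0..2] ⇒ +0.000006 -0.001381 +0.033168 = +0.031793;  D = -0.029370-0.012174i
d^4_{3,2}: k∈[0..1] ⇒ -0.000098 +0.005662 = +0.005564;  D = -0.002331+0.005052i
d^4_{4,2}: single k=0 term ⇒ +0.000609;  D = +0.000543+0.000277i
Y_4^{m'}(θ=1.0304,φ=1.4643) and Σ D·Y over m':
  (+0.2220+0.0352i)·(+0.2179+0.0989i)  (-0.1148+0.5767i)·(-0.1275+0.3855i)  (-0.3303-0.0793i)·(-0.2050-0.0443i)  (-0.1607+0.5694i)·(-0.0255+0.2381i)  (+0.3311+0.1077i)·(-0.2632+0.0000i)  (+0.0438-0.1187i)·(+0.0255+0.2381i)  (-0.0294-0.0122i)·(-0.2050+0.0443i)  (-0.0023+0.0051i)·(+0.1275+0.3855i)  (+0.0005+0.0003i)·(+0.2179-0.0989i)
Y_4^2(R⁻¹ n̂) = -0.283394-0.130002i

Re=-0.2834 Im=-0.1300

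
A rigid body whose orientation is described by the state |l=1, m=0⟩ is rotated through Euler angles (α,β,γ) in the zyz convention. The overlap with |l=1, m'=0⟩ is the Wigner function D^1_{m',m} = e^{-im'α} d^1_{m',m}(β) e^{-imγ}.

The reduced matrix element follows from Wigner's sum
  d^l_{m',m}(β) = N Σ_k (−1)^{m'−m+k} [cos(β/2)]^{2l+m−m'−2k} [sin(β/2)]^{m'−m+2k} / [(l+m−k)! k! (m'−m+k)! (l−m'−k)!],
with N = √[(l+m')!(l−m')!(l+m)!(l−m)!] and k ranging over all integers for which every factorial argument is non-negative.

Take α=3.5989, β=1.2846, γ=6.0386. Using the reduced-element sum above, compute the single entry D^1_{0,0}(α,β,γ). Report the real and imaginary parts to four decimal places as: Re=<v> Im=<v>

First d^1_{0,0}(β=1.2846), then the phase factors e^{-i(0)α} and e^{-i(0)γ}:
With c≡cos(β/2)=0.800720 and s≡sin(β/2)=0.599039, N=[1·1·1·1]^{1/2}=1.000000
The bounds max(0,m−m')=0 and min(l+m,l−m')=1 give 2 terms
  k=0: (−1)^0·1.0000/(1)·0.8007^2·0.5990^0 = +0.641153
  k=1: (−1)^1·1.0000/(1)·0.8007^0·0.5990^2 = -0.358847
d^1_{0,0}(1.2846) = +0.641153 -0.358847 = +0.282305
Phases: e^{-i·(0)·3.5989}=+1.000000+0.000000i, e^{-i·(0)·6.0386}=+1.000000+0.000000i ⇒ D=+0.282305+0.000000i

Re=0.2823 Im=0.0000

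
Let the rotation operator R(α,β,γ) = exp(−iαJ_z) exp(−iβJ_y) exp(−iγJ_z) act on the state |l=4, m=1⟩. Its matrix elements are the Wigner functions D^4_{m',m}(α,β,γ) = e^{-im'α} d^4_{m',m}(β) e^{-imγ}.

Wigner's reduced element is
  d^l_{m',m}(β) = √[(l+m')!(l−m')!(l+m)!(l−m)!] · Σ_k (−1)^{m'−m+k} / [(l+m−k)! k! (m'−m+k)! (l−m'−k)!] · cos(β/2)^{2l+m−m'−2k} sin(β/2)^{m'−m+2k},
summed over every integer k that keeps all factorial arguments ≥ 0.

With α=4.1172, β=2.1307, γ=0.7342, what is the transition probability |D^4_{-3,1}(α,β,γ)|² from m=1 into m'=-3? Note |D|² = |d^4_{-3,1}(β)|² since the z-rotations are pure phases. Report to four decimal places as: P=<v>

P=0.1671

First d^4_{-3,1}(β=2.1307), then the phase factors e^{-i(-3)α} and e^{-i(1)γ}:
Half-angle: c=0.484198, s=0.874958. N=√(1·5040·120·6)=1904.940944
k: max(0,(1)−(-3))=4 … min(4+(1),4−(-3))=5
  k=4: (−1)^0·1904.9409/(144)·0.4842^4·0.8750^4 = +0.426148
  k=5: (−1)^1·1904.9409/(240)·0.4842^2·0.8750^6 = -0.834912
d^4_{-3,1}(2.1307) = +0.426148 -0.834912 = -0.408764
|D^4_{-3,1}|² = |d^4_{-3,1}(β)|² = (-0.408764)² = 0.167088 (the z-rotation phases have unit modulus)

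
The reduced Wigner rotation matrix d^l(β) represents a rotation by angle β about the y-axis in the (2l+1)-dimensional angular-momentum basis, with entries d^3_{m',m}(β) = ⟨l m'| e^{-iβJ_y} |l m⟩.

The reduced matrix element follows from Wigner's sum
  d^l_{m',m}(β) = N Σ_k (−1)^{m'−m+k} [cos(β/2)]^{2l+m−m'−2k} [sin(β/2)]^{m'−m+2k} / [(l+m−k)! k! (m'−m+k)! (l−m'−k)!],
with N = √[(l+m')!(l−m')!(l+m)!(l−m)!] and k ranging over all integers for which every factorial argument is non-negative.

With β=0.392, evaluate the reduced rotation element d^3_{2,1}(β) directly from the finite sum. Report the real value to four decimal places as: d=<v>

d^3_{2,1}(β=0.392) via Wigner's sum:
Half-angle: c=0.980853, s=0.194747. N=√(120·1·24·2)=75.894664
k∈{0,1} keeps every argument non-negative
  k=0: (−1)^1·75.8947/(24)·0.9809^5·0.1947^1 = -0.559104
  k=1: (−1)^2·75.8947/(12)·0.9809^3·0.1947^3 = +0.044082
d^3_{2,1}(0.392) = -0.559104 +0.044082 = -0.515022

d=-0.5150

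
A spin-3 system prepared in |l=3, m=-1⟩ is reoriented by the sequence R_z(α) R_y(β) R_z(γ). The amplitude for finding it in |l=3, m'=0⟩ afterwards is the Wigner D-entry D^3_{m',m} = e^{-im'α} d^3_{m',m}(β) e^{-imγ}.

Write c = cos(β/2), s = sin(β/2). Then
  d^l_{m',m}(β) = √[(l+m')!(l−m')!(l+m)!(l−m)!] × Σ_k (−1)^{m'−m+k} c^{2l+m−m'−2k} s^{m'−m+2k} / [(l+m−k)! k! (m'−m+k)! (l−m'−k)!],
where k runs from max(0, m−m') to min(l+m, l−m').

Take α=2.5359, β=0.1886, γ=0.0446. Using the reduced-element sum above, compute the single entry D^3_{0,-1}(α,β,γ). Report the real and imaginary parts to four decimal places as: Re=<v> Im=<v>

Split into d^3_{0,-1}(β=0.1886) × two z-phases.
c=cos(0.1886/2)=0.995557, s=sin(0.1886/2)=0.094160; N=√[6·6·2·24]=41.569219
Admissible k: 0..2 (factorial args all ≥0)
  k=0: (−1)^1·41.5692/(12)·0.9956^5·0.0942^1 = -0.318999
  k=1: (−1)^2·41.5692/(4)·0.9956^3·0.0942^3 = +0.008561
  k=2: (−1)^3·41.5692/(12)·0.9956^1·0.0942^5 = -0.000026
d^3_{0,-1}(0.1886) = -0.318999 +0.008561 -0.000026 = -0.310464
D = (+1.000000+0.000000i)·(-0.310464)·(+0.999006+0.044585i) = -0.310155-0.013842i

Re=-0.3102 Im=-0.0138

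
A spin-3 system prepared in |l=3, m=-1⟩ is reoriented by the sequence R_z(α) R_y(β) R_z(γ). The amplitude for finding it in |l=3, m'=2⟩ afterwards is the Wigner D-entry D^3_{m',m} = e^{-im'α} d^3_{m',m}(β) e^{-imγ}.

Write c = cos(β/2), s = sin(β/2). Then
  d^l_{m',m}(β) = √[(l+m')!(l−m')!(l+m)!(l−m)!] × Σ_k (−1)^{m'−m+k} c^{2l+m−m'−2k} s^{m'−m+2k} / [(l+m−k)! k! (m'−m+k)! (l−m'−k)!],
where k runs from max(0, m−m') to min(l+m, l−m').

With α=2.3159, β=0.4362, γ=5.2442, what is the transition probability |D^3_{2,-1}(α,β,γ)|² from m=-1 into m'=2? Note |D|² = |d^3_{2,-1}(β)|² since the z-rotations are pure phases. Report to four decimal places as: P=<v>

P=0.0034

D^3_{2,-1}(2.3159,0.4362,5.2442) = e^{-i·2·2.3159}·d^3_{2,-1}(0.4362)·e^{-i·-1·5.2442}. Compute d first:
c=cos(0.4362/2)=0.976310, s=sin(0.4362/2)=0.216375; N=√[120·1·2·24]=75.894664
k∈{0,1} keeps every argument non-negative
  k=0: (−1)^3·75.8947/(12)·0.9763^3·0.2164^3 = -0.059623
  k=1: (−1)^4·75.8947/(24)·0.9763^1·0.2164^5 = +0.001464
d^3_{2,-1}(0.4362) = -0.059623 +0.001464 = -0.058159
|D^3_{2,-1}|² = |d^3_{2,-1}(β)|² = (-0.058159)² = 0.003382 (the z-rotation phases have unit modulus)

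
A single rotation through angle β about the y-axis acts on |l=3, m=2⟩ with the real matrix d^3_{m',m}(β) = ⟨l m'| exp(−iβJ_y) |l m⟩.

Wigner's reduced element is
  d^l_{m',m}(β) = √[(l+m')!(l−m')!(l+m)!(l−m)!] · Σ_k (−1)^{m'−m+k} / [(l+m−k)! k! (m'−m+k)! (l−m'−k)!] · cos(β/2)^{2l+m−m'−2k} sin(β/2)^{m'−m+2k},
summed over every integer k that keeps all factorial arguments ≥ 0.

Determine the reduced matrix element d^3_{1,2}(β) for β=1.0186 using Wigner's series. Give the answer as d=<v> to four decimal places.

d=0.2943

d^3_{1,2}(β=1.0186) via Wigner's sum:
Half-angle: c=0.873086, s=0.487566. N=√(24·2·120·1)=75.894664
k∈{1,2} keeps every argument non-negative
  k=1: (−1)^0·75.8947/(24)·0.8731^5·0.4876^1 = +0.782202
  k=2: (−1)^1·75.8947/(12)·0.8731^3·0.4876^3 = -0.487867
d^3_{1,2}(1.0186) = +0.782202 -0.487867 = +0.294334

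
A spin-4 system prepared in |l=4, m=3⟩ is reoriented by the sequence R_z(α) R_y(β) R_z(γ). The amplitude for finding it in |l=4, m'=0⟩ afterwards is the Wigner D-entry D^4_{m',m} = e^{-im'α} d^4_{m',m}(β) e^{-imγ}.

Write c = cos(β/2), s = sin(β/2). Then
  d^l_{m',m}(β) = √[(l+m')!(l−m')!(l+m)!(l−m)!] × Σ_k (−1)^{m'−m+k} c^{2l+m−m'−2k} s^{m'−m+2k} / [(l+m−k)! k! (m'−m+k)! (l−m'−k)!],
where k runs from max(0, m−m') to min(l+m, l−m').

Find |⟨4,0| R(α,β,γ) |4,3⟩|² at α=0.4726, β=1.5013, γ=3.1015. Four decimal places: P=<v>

P=0.0104

D^4_{0,3}(0.4726,1.5013,3.1015) = e^{-i·0·0.4726}·d^4_{0,3}(1.5013)·e^{-i·3·3.1015}. Compute d first:
Half-angle: c=0.731246, s=0.682114. N=√(24·24·5040·1)=1703.830978
k: max(0,(3)−(0))=3 … min(4+(3),4−(0))=4
  k=3: (−1)^0·1703.8310/(144)·0.7312^5·0.6821^3 = +0.785148
  k=4: (−1)^1·1703.8310/(144)·0.7312^3·0.6821^5 = -0.683187
d^4_{0,3}(1.5013) = +0.785148 -0.683187 = +0.101962
|D^4_{0,3}|² = |d^4_{0,3}(β)|² = (+0.101962)² = 0.010396 (the z-rotation phases have unit modulus)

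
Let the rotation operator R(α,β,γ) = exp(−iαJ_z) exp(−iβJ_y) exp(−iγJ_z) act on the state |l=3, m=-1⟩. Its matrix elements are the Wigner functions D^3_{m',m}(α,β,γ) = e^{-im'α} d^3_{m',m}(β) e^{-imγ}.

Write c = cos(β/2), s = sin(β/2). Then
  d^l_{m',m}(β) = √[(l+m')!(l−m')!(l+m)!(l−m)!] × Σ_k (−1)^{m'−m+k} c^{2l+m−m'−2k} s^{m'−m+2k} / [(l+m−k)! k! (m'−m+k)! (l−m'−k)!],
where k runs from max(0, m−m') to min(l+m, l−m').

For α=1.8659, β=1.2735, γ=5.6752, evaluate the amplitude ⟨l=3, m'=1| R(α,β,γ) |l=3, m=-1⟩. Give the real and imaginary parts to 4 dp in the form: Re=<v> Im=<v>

First d^3_{1,-1}(β=1.2735), then the phase factors e^{-i(1)α} and e^{-i(-1)γ}:
With c≡cos(β/2)=0.804032 and s≡sin(β/2)=0.594585, N=[24·2·2·24]^{1/2}=48.000000
k∈{0,1,2} keeps every argument non-negative
  k=0: (−1)^2·48.0000/(8)·0.8040^4·0.5946^2 = +0.886490
  k=1: (−1)^3·48.0000/(6)·0.8040^2·0.5946^4 = -0.646389
  k=2: (−1)^4·48.0000/(48)·0.8040^0·0.5946^6 = +0.044186
d^3_{1,-1}(1.2735) = +0.886490 -0.646389 +0.044186 = +0.284287
Attach z-rotation phases: D = e^{-i(1)(1.8659)}·(+0.284287)·e^{-i(-1)(5.6752)} = -0.223235-0.176027i

Re=-0.2232 Im=-0.1760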